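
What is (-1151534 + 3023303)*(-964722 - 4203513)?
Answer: -9673742057715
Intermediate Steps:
(-1151534 + 3023303)*(-964722 - 4203513) = 1871769*(-5168235) = -9673742057715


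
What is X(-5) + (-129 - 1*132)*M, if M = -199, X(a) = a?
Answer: 51934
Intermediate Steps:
X(-5) + (-129 - 1*132)*M = -5 + (-129 - 1*132)*(-199) = -5 + (-129 - 132)*(-199) = -5 - 261*(-199) = -5 + 51939 = 51934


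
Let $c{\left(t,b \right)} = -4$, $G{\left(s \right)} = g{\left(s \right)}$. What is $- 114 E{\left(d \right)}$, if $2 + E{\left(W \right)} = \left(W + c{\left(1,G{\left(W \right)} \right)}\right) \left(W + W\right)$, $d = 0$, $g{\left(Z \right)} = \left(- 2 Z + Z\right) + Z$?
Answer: $228$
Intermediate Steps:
$g{\left(Z \right)} = 0$ ($g{\left(Z \right)} = - Z + Z = 0$)
$G{\left(s \right)} = 0$
$E{\left(W \right)} = -2 + 2 W \left(-4 + W\right)$ ($E{\left(W \right)} = -2 + \left(W - 4\right) \left(W + W\right) = -2 + \left(-4 + W\right) 2 W = -2 + 2 W \left(-4 + W\right)$)
$- 114 E{\left(d \right)} = - 114 \left(-2 - 0 + 2 \cdot 0^{2}\right) = - 114 \left(-2 + 0 + 2 \cdot 0\right) = - 114 \left(-2 + 0 + 0\right) = \left(-114\right) \left(-2\right) = 228$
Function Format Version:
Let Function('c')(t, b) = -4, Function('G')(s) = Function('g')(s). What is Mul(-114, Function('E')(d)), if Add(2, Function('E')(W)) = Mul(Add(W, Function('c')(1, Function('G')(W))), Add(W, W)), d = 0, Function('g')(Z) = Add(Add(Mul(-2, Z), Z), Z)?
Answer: 228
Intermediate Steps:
Function('g')(Z) = 0 (Function('g')(Z) = Add(Mul(-1, Z), Z) = 0)
Function('G')(s) = 0
Function('E')(W) = Add(-2, Mul(2, W, Add(-4, W))) (Function('E')(W) = Add(-2, Mul(Add(W, -4), Add(W, W))) = Add(-2, Mul(Add(-4, W), Mul(2, W))) = Add(-2, Mul(2, W, Add(-4, W))))
Mul(-114, Function('E')(d)) = Mul(-114, Add(-2, Mul(-8, 0), Mul(2, Pow(0, 2)))) = Mul(-114, Add(-2, 0, Mul(2, 0))) = Mul(-114, Add(-2, 0, 0)) = Mul(-114, -2) = 228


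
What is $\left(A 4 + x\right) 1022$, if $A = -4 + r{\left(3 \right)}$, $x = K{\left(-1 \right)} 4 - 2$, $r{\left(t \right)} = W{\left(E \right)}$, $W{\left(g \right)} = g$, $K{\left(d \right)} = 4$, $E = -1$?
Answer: $-6132$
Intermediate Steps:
$r{\left(t \right)} = -1$
$x = 14$ ($x = 4 \cdot 4 - 2 = 16 - 2 = 14$)
$A = -5$ ($A = -4 - 1 = -5$)
$\left(A 4 + x\right) 1022 = \left(\left(-5\right) 4 + 14\right) 1022 = \left(-20 + 14\right) 1022 = \left(-6\right) 1022 = -6132$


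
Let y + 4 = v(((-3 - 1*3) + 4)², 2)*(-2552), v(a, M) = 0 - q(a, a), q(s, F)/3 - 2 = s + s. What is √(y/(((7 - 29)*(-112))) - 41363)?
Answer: 3*I*√435656914/308 ≈ 203.3*I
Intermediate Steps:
q(s, F) = 6 + 6*s (q(s, F) = 6 + 3*(s + s) = 6 + 3*(2*s) = 6 + 6*s)
v(a, M) = -6 - 6*a (v(a, M) = 0 - (6 + 6*a) = 0 + (-6 - 6*a) = -6 - 6*a)
y = 76556 (y = -4 + (-6 - 6*((-3 - 1*3) + 4)²)*(-2552) = -4 + (-6 - 6*((-3 - 3) + 4)²)*(-2552) = -4 + (-6 - 6*(-6 + 4)²)*(-2552) = -4 + (-6 - 6*(-2)²)*(-2552) = -4 + (-6 - 6*4)*(-2552) = -4 + (-6 - 24)*(-2552) = -4 - 30*(-2552) = -4 + 76560 = 76556)
√(y/(((7 - 29)*(-112))) - 41363) = √(76556/(((7 - 29)*(-112))) - 41363) = √(76556/((-22*(-112))) - 41363) = √(76556/2464 - 41363) = √(76556*(1/2464) - 41363) = √(19139/616 - 41363) = √(-25460469/616) = 3*I*√435656914/308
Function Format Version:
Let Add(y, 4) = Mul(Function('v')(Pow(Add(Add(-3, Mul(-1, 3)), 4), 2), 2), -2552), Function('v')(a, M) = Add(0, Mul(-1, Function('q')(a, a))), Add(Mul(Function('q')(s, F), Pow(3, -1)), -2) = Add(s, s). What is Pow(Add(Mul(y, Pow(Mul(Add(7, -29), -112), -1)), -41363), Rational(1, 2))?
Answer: Mul(Rational(3, 308), I, Pow(435656914, Rational(1, 2))) ≈ Mul(203.30, I)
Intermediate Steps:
Function('q')(s, F) = Add(6, Mul(6, s)) (Function('q')(s, F) = Add(6, Mul(3, Add(s, s))) = Add(6, Mul(3, Mul(2, s))) = Add(6, Mul(6, s)))
Function('v')(a, M) = Add(-6, Mul(-6, a)) (Function('v')(a, M) = Add(0, Mul(-1, Add(6, Mul(6, a)))) = Add(0, Add(-6, Mul(-6, a))) = Add(-6, Mul(-6, a)))
y = 76556 (y = Add(-4, Mul(Add(-6, Mul(-6, Pow(Add(Add(-3, Mul(-1, 3)), 4), 2))), -2552)) = Add(-4, Mul(Add(-6, Mul(-6, Pow(Add(Add(-3, -3), 4), 2))), -2552)) = Add(-4, Mul(Add(-6, Mul(-6, Pow(Add(-6, 4), 2))), -2552)) = Add(-4, Mul(Add(-6, Mul(-6, Pow(-2, 2))), -2552)) = Add(-4, Mul(Add(-6, Mul(-6, 4)), -2552)) = Add(-4, Mul(Add(-6, -24), -2552)) = Add(-4, Mul(-30, -2552)) = Add(-4, 76560) = 76556)
Pow(Add(Mul(y, Pow(Mul(Add(7, -29), -112), -1)), -41363), Rational(1, 2)) = Pow(Add(Mul(76556, Pow(Mul(Add(7, -29), -112), -1)), -41363), Rational(1, 2)) = Pow(Add(Mul(76556, Pow(Mul(-22, -112), -1)), -41363), Rational(1, 2)) = Pow(Add(Mul(76556, Pow(2464, -1)), -41363), Rational(1, 2)) = Pow(Add(Mul(76556, Rational(1, 2464)), -41363), Rational(1, 2)) = Pow(Add(Rational(19139, 616), -41363), Rational(1, 2)) = Pow(Rational(-25460469, 616), Rational(1, 2)) = Mul(Rational(3, 308), I, Pow(435656914, Rational(1, 2)))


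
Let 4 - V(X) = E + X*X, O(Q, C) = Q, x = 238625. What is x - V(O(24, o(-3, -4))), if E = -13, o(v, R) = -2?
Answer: 239184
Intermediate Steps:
V(X) = 17 - X² (V(X) = 4 - (-13 + X*X) = 4 - (-13 + X²) = 4 + (13 - X²) = 17 - X²)
x - V(O(24, o(-3, -4))) = 238625 - (17 - 1*24²) = 238625 - (17 - 1*576) = 238625 - (17 - 576) = 238625 - 1*(-559) = 238625 + 559 = 239184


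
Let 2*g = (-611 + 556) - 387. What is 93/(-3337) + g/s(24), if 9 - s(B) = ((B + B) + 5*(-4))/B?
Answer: -94239/3337 ≈ -28.241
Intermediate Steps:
s(B) = 9 - (-20 + 2*B)/B (s(B) = 9 - ((B + B) + 5*(-4))/B = 9 - (2*B - 20)/B = 9 - (-20 + 2*B)/B)
g = -221 (g = ((-611 + 556) - 387)/2 = (-55 - 387)/2 = (½)*(-442) = -221)
93/(-3337) + g/s(24) = 93/(-3337) - 221/(7 + 20/24) = 93*(-1/3337) - 221/(7 + 20*(1/24)) = -93/3337 - 221/(7 + ⅚) = -93/3337 - 221/47/6 = -93/3337 - 221*6/47 = -93/3337 - 1326/47 = -94239/3337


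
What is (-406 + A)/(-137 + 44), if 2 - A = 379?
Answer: 261/31 ≈ 8.4194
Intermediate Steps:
A = -377 (A = 2 - 1*379 = 2 - 379 = -377)
(-406 + A)/(-137 + 44) = (-406 - 377)/(-137 + 44) = -783/(-93) = -783*(-1/93) = 261/31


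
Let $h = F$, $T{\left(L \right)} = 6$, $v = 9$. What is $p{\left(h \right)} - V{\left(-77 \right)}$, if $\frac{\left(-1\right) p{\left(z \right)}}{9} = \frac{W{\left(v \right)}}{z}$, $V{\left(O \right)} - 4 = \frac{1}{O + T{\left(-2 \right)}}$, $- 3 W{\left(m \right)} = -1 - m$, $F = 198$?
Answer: $- \frac{9694}{2343} \approx -4.1374$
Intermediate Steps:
$h = 198$
$W{\left(m \right)} = \frac{1}{3} + \frac{m}{3}$ ($W{\left(m \right)} = - \frac{-1 - m}{3} = \frac{1}{3} + \frac{m}{3}$)
$V{\left(O \right)} = 4 + \frac{1}{6 + O}$ ($V{\left(O \right)} = 4 + \frac{1}{O + 6} = 4 + \frac{1}{6 + O}$)
$p{\left(z \right)} = - \frac{30}{z}$ ($p{\left(z \right)} = - 9 \frac{\frac{1}{3} + \frac{1}{3} \cdot 9}{z} = - 9 \frac{\frac{1}{3} + 3}{z} = - 9 \frac{10}{3 z} = - \frac{30}{z}$)
$p{\left(h \right)} - V{\left(-77 \right)} = - \frac{30}{198} - \frac{25 + 4 \left(-77\right)}{6 - 77} = \left(-30\right) \frac{1}{198} - \frac{25 - 308}{-71} = - \frac{5}{33} - \left(- \frac{1}{71}\right) \left(-283\right) = - \frac{5}{33} - \frac{283}{71} = - \frac{9694}{2343}$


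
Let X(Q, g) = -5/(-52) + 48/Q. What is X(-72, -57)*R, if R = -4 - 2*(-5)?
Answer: -89/26 ≈ -3.4231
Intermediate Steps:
X(Q, g) = 5/52 + 48/Q (X(Q, g) = -5*(-1/52) + 48/Q = 5/52 + 48/Q)
R = 6 (R = -4 + 10 = 6)
X(-72, -57)*R = (5/52 + 48/(-72))*6 = (5/52 + 48*(-1/72))*6 = (5/52 - 2/3)*6 = -89/156*6 = -89/26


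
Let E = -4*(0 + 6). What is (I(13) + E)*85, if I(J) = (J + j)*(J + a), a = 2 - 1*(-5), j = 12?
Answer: 40460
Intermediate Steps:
a = 7 (a = 2 + 5 = 7)
E = -24 (E = -4*6 = -24)
I(J) = (7 + J)*(12 + J) (I(J) = (J + 12)*(J + 7) = (12 + J)*(7 + J) = (7 + J)*(12 + J))
(I(13) + E)*85 = ((84 + 13² + 19*13) - 24)*85 = ((84 + 169 + 247) - 24)*85 = (500 - 24)*85 = 476*85 = 40460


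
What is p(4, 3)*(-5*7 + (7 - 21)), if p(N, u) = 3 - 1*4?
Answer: 49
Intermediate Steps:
p(N, u) = -1 (p(N, u) = 3 - 4 = -1)
p(4, 3)*(-5*7 + (7 - 21)) = -(-5*7 + (7 - 21)) = -(-35 - 14) = -1*(-49) = 49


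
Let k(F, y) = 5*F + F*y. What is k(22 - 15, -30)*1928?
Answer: -337400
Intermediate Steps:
k(22 - 15, -30)*1928 = ((22 - 15)*(5 - 30))*1928 = (7*(-25))*1928 = -175*1928 = -337400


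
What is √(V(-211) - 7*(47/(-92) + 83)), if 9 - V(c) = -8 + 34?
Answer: I*√1257801/46 ≈ 24.381*I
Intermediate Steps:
V(c) = -17 (V(c) = 9 - (-8 + 34) = 9 - 1*26 = 9 - 26 = -17)
√(V(-211) - 7*(47/(-92) + 83)) = √(-17 - 7*(47/(-92) + 83)) = √(-17 - 7*(47*(-1/92) + 83)) = √(-17 - 7*(-47/92 + 83)) = √(-17 - 7*7589/92) = √(-17 - 53123/92) = √(-54687/92) = I*√1257801/46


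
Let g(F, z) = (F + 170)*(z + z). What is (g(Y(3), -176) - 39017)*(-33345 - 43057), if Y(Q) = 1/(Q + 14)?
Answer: 128425726242/17 ≈ 7.5545e+9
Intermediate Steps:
Y(Q) = 1/(14 + Q)
g(F, z) = 2*z*(170 + F) (g(F, z) = (170 + F)*(2*z) = 2*z*(170 + F))
(g(Y(3), -176) - 39017)*(-33345 - 43057) = (2*(-176)*(170 + 1/(14 + 3)) - 39017)*(-33345 - 43057) = (2*(-176)*(170 + 1/17) - 39017)*(-76402) = (2*(-176)*(2891/17) - 39017)*(-76402) = (-1017632/17 - 39017)*(-76402) = -1680921/17*(-76402) = 128425726242/17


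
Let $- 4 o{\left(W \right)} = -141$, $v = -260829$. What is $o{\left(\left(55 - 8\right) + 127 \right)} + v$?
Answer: $- \frac{1043175}{4} \approx -2.6079 \cdot 10^{5}$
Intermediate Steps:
$o{\left(W \right)} = \frac{141}{4}$ ($o{\left(W \right)} = \left(- \frac{1}{4}\right) \left(-141\right) = \frac{141}{4}$)
$o{\left(\left(55 - 8\right) + 127 \right)} + v = \frac{141}{4} - 260829 = - \frac{1043175}{4}$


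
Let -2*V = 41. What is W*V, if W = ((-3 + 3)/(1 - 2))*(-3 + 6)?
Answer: 0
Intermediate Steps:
V = -41/2 (V = -1/2*41 = -41/2 ≈ -20.500)
W = 0 (W = (0/(-1))*3 = (0*(-1))*3 = 0*3 = 0)
W*V = 0*(-41/2) = 0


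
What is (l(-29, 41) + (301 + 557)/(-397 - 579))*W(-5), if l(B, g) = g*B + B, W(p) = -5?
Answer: 2974065/488 ≈ 6094.4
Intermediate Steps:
l(B, g) = B + B*g (l(B, g) = B*g + B = B + B*g)
(l(-29, 41) + (301 + 557)/(-397 - 579))*W(-5) = (-29*(1 + 41) + (301 + 557)/(-397 - 579))*(-5) = (-29*42 + 858/(-976))*(-5) = (-1218 + 858*(-1/976))*(-5) = (-1218 - 429/488)*(-5) = -594813/488*(-5) = 2974065/488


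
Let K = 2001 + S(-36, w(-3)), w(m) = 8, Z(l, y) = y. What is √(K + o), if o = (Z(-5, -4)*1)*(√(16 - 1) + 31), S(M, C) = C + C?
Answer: √(1893 - 4*√15) ≈ 43.330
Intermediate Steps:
S(M, C) = 2*C
o = -124 - 4*√15 (o = (-4*1)*(√(16 - 1) + 31) = -4*(√15 + 31) = -4*(31 + √15) = -124 - 4*√15 ≈ -139.49)
K = 2017 (K = 2001 + 2*8 = 2001 + 16 = 2017)
√(K + o) = √(2017 + (-124 - 4*√15)) = √(1893 - 4*√15)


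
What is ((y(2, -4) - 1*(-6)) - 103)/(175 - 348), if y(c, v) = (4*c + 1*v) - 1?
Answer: 94/173 ≈ 0.54335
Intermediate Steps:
y(c, v) = -1 + v + 4*c (y(c, v) = (4*c + v) - 1 = (v + 4*c) - 1 = -1 + v + 4*c)
((y(2, -4) - 1*(-6)) - 103)/(175 - 348) = (((-1 - 4 + 4*2) - 1*(-6)) - 103)/(175 - 348) = (((-1 - 4 + 8) + 6) - 103)/(-173) = ((3 + 6) - 103)*(-1/173) = (9 - 103)*(-1/173) = -94*(-1/173) = 94/173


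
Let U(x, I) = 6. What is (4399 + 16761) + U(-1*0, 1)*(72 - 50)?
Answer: 21292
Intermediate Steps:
(4399 + 16761) + U(-1*0, 1)*(72 - 50) = (4399 + 16761) + 6*(72 - 50) = 21160 + 6*22 = 21160 + 132 = 21292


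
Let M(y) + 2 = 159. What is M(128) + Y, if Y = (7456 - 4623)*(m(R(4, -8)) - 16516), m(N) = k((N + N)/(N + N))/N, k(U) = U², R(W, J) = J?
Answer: -374320201/8 ≈ -4.6790e+7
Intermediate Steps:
m(N) = 1/N (m(N) = ((N + N)/(N + N))²/N = ((2*N)/((2*N)))²/N = ((2*N)*(1/(2*N)))²/N = 1²/N = 1/N)
M(y) = 157 (M(y) = -2 + 159 = 157)
Y = -374321457/8 (Y = (7456 - 4623)*(1/(-8) - 16516) = 2833*(-⅛ - 16516) = 2833*(-132129/8) = -374321457/8 ≈ -4.6790e+7)
M(128) + Y = 157 - 374321457/8 = -374320201/8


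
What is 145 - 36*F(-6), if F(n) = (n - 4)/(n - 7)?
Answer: 1525/13 ≈ 117.31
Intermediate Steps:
F(n) = (-4 + n)/(-7 + n)
145 - 36*F(-6) = 145 - 36*(-4 - 6)/(-7 - 6) = 145 - 36*(-10)/(-13) = 145 - (-36)*(-10)/13 = 145 - 36*10/13 = 145 - 360/13 = 1525/13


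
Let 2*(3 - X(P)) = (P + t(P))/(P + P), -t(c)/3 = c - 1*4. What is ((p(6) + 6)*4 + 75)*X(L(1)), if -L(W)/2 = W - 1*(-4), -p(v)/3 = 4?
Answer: 969/5 ≈ 193.80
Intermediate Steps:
t(c) = 12 - 3*c (t(c) = -3*(c - 1*4) = -3*(c - 4) = -3*(-4 + c) = 12 - 3*c)
p(v) = -12 (p(v) = -3*4 = -12)
L(W) = -8 - 2*W (L(W) = -2*(W - 1*(-4)) = -2*(W + 4) = -2*(4 + W) = -8 - 2*W)
X(P) = 3 - (12 - 2*P)/(4*P) (X(P) = 3 - (P + (12 - 3*P))/(2*(P + P)) = 3 - (12 - 2*P)/(2*(2*P)) = 3 - (12 - 2*P)*1/(2*P)/2 = 3 - (12 - 2*P)/(4*P))
((p(6) + 6)*4 + 75)*X(L(1)) = ((-12 + 6)*4 + 75)*(7/2 - 3/(-8 - 2*1)) = (-6*4 + 75)*(7/2 - 3/(-8 - 2)) = (-24 + 75)*(7/2 - 3/(-10)) = 51*(7/2 - 3*(-⅒)) = 51*(7/2 + 3/10) = 51*(19/5) = 969/5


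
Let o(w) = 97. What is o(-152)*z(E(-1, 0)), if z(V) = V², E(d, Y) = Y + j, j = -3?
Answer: 873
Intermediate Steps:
E(d, Y) = -3 + Y (E(d, Y) = Y - 3 = -3 + Y)
o(-152)*z(E(-1, 0)) = 97*(-3 + 0)² = 97*(-3)² = 97*9 = 873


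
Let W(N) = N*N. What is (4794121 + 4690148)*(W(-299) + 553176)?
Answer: 6094373121213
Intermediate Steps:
W(N) = N**2
(4794121 + 4690148)*(W(-299) + 553176) = (4794121 + 4690148)*((-299)**2 + 553176) = 9484269*(89401 + 553176) = 9484269*642577 = 6094373121213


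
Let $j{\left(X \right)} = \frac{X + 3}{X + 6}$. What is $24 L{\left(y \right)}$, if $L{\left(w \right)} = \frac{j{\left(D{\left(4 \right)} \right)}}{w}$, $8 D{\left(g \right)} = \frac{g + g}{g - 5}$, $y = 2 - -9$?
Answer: $\frac{48}{55} \approx 0.87273$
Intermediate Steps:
$y = 11$ ($y = 2 + 9 = 11$)
$D{\left(g \right)} = \frac{g}{4 \left(-5 + g\right)}$ ($D{\left(g \right)} = \frac{\left(g + g\right) \frac{1}{g - 5}}{8} = \frac{2 g \frac{1}{-5 + g}}{8} = \frac{g}{4 \left(-5 + g\right)}$)
$j{\left(X \right)} = \frac{3 + X}{6 + X}$
$L{\left(w \right)} = \frac{2}{5 w}$ ($L{\left(w \right)} = \frac{\frac{1}{6 + \frac{1}{4} \cdot 4 \frac{1}{-5 + 4}} \left(3 + \frac{1}{4} \cdot 4 \frac{1}{-5 + 4}\right)}{w} = \frac{\frac{1}{6 + \frac{1}{4} \cdot 4 \frac{1}{-1}} \left(3 + \frac{1}{4} \cdot 4 \frac{1}{-1}\right)}{w} = \frac{\frac{1}{6 + \frac{1}{4} \cdot 4 \left(-1\right)} \left(3 + \frac{1}{4} \cdot 4 \left(-1\right)\right)}{w} = \frac{\frac{1}{6 - 1} \left(3 - 1\right)}{w} = \frac{\frac{1}{5} \cdot 2}{w} = \frac{2}{5 w}$)
$24 L{\left(y \right)} = 24 \frac{2}{5 \cdot 11} = 24 \cdot \frac{2}{5} \cdot \frac{1}{11} = 24 \cdot \frac{2}{55} = \frac{48}{55}$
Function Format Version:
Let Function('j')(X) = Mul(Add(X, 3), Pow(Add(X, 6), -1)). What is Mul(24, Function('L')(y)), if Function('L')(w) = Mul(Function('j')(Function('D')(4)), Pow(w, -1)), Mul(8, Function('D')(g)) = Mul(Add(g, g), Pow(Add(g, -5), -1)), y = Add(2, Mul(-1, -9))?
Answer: Rational(48, 55) ≈ 0.87273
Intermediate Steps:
y = 11 (y = Add(2, 9) = 11)
Function('D')(g) = Mul(Rational(1, 4), g, Pow(Add(-5, g), -1)) (Function('D')(g) = Mul(Rational(1, 8), Mul(Add(g, g), Pow(Add(g, -5), -1))) = Mul(Rational(1, 8), Mul(Mul(2, g), Pow(Add(-5, g), -1))) = Mul(Rational(1, 8), Mul(2, g, Pow(Add(-5, g), -1))) = Mul(Rational(1, 4), g, Pow(Add(-5, g), -1)))
Function('j')(X) = Mul(Pow(Add(6, X), -1), Add(3, X)) (Function('j')(X) = Mul(Add(3, X), Pow(Add(6, X), -1)) = Mul(Pow(Add(6, X), -1), Add(3, X)))
Function('L')(w) = Mul(Rational(2, 5), Pow(w, -1)) (Function('L')(w) = Mul(Mul(Pow(Add(6, Mul(Rational(1, 4), 4, Pow(Add(-5, 4), -1))), -1), Add(3, Mul(Rational(1, 4), 4, Pow(Add(-5, 4), -1)))), Pow(w, -1)) = Mul(Mul(Pow(Add(6, Mul(Rational(1, 4), 4, Pow(-1, -1))), -1), Add(3, Mul(Rational(1, 4), 4, Pow(-1, -1)))), Pow(w, -1)) = Mul(Mul(Pow(Add(6, Mul(Rational(1, 4), 4, -1)), -1), Add(3, Mul(Rational(1, 4), 4, -1))), Pow(w, -1)) = Mul(Mul(Pow(Add(6, -1), -1), Add(3, -1)), Pow(w, -1)) = Mul(Mul(Pow(5, -1), 2), Pow(w, -1)) = Mul(Mul(Rational(1, 5), 2), Pow(w, -1)) = Mul(Rational(2, 5), Pow(w, -1)))
Mul(24, Function('L')(y)) = Mul(24, Mul(Rational(2, 5), Pow(11, -1))) = Mul(24, Mul(Rational(2, 5), Rational(1, 11))) = Mul(24, Rational(2, 55)) = Rational(48, 55)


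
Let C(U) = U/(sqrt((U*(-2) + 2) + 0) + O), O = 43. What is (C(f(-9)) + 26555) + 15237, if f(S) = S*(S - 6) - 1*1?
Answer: 88395842/2115 - 134*I*sqrt(266)/2115 ≈ 41795.0 - 1.0333*I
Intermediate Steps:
f(S) = -1 + S*(-6 + S) (f(S) = S*(-6 + S) - 1 = -1 + S*(-6 + S))
C(U) = U/(43 + sqrt(2 - 2*U)) (C(U) = U/(sqrt((U*(-2) + 2) + 0) + 43) = U/(sqrt((-2*U + 2) + 0) + 43) = U/(sqrt((2 - 2*U) + 0) + 43) = U/(sqrt(2 - 2*U) + 43) = U/(43 + sqrt(2 - 2*U)))
(C(f(-9)) + 26555) + 15237 = ((-1 + (-9)**2 - 6*(-9))/(43 + sqrt(2)*sqrt(1 - (-1 + (-9)**2 - 6*(-9)))) + 26555) + 15237 = ((-1 + 81 + 54)/(43 + sqrt(2)*sqrt(1 - (-1 + 81 + 54))) + 26555) + 15237 = (134/(43 + sqrt(2)*sqrt(1 - 1*134)) + 26555) + 15237 = (134/(43 + sqrt(2)*sqrt(1 - 134)) + 26555) + 15237 = (134/(43 + sqrt(2)*sqrt(-133)) + 26555) + 15237 = (134/(43 + sqrt(2)*(I*sqrt(133))) + 26555) + 15237 = (134/(43 + I*sqrt(266)) + 26555) + 15237 = (26555 + 134/(43 + I*sqrt(266))) + 15237 = 41792 + 134/(43 + I*sqrt(266))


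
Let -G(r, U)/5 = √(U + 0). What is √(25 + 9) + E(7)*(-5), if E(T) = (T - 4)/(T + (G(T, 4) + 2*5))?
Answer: -15/7 + √34 ≈ 3.6881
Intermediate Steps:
G(r, U) = -5*√U (G(r, U) = -5*√(U + 0) = -5*√U)
E(T) = (-4 + T)/T (E(T) = (T - 4)/(T + (-5*√4 + 2*5)) = (-4 + T)/(T + (-5*2 + 10)) = (-4 + T)/(T + (-10 + 10)) = (-4 + T)/(T + 0) = (-4 + T)/T)
√(25 + 9) + E(7)*(-5) = √(25 + 9) + ((-4 + 7)/7)*(-5) = √34 + ((⅐)*3)*(-5) = √34 + (3/7)*(-5) = √34 - 15/7 = -15/7 + √34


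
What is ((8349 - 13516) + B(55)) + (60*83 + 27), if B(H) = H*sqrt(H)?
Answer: -160 + 55*sqrt(55) ≈ 247.89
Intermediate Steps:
B(H) = H**(3/2)
((8349 - 13516) + B(55)) + (60*83 + 27) = ((8349 - 13516) + 55**(3/2)) + (60*83 + 27) = (-5167 + 55*sqrt(55)) + (4980 + 27) = (-5167 + 55*sqrt(55)) + 5007 = -160 + 55*sqrt(55)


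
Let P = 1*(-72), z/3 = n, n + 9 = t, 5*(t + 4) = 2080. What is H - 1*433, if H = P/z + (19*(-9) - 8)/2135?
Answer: -372678742/860405 ≈ -433.14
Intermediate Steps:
t = 412 (t = -4 + (⅕)*2080 = -4 + 416 = 412)
n = 403 (n = -9 + 412 = 403)
z = 1209 (z = 3*403 = 1209)
P = -72
H = -123377/860405 (H = -72/1209 + (19*(-9) - 8)/2135 = -72*1/1209 + (-171 - 8)*(1/2135) = -24/403 - 179*1/2135 = -24/403 - 179/2135 = -123377/860405 ≈ -0.14339)
H - 1*433 = -123377/860405 - 1*433 = -123377/860405 - 433 = -372678742/860405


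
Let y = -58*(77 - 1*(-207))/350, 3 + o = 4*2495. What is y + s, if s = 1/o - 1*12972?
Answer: -22730958097/1745975 ≈ -13019.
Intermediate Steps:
o = 9977 (o = -3 + 4*2495 = -3 + 9980 = 9977)
y = -8236/175 (y = -58*(77 + 207)/350 = -16472/350 = -58*142/175 = -8236/175 ≈ -47.063)
s = -129421643/9977 (s = 1/9977 - 1*12972 = 1/9977 - 12972 = -129421643/9977 ≈ -12972.)
y + s = -8236/175 - 129421643/9977 = -22730958097/1745975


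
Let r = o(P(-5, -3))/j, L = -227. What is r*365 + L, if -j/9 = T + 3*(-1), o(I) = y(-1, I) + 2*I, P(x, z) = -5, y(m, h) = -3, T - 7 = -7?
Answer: -10874/27 ≈ -402.74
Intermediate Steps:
T = 0 (T = 7 - 7 = 0)
o(I) = -3 + 2*I
j = 27 (j = -9*(0 + 3*(-1)) = -9*(0 - 3) = -9*(-3) = 27)
r = -13/27 (r = (-3 + 2*(-5))/27 = (-3 - 10)*(1/27) = -13*1/27 = -13/27 ≈ -0.48148)
r*365 + L = -13/27*365 - 227 = -4745/27 - 227 = -10874/27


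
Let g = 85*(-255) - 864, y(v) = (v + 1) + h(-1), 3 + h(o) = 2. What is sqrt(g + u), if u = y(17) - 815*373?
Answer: I*sqrt(326517) ≈ 571.42*I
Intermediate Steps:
h(o) = -1 (h(o) = -3 + 2 = -1)
y(v) = v (y(v) = (v + 1) - 1 = (1 + v) - 1 = v)
g = -22539 (g = -21675 - 864 = -22539)
u = -303978 (u = 17 - 815*373 = 17 - 303995 = -303978)
sqrt(g + u) = sqrt(-22539 - 303978) = sqrt(-326517) = I*sqrt(326517)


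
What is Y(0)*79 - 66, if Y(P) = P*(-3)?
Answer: -66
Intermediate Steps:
Y(P) = -3*P
Y(0)*79 - 66 = -3*0*79 - 66 = 0*79 - 66 = 0 - 66 = -66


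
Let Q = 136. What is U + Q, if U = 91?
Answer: 227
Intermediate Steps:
U + Q = 91 + 136 = 227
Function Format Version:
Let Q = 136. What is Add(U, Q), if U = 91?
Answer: 227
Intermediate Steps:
Add(U, Q) = Add(91, 136) = 227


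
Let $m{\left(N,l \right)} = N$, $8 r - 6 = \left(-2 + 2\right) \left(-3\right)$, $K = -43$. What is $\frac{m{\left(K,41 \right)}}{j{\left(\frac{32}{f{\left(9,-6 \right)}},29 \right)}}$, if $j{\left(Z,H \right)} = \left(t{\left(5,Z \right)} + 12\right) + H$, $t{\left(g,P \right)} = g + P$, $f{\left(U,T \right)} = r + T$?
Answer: $- \frac{903}{838} \approx -1.0776$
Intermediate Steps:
$r = \frac{3}{4}$ ($r = \frac{3}{4} + \frac{\left(-2 + 2\right) \left(-3\right)}{8} = \frac{3}{4} + \frac{0 \left(-3\right)}{8} = \frac{3}{4} + \frac{1}{8} \cdot 0 = \frac{3}{4} + 0 = \frac{3}{4} \approx 0.75$)
$f{\left(U,T \right)} = \frac{3}{4} + T$
$t{\left(g,P \right)} = P + g$
$j{\left(Z,H \right)} = 17 + H + Z$ ($j{\left(Z,H \right)} = \left(\left(Z + 5\right) + 12\right) + H = \left(\left(5 + Z\right) + 12\right) + H = \left(17 + Z\right) + H = 17 + H + Z$)
$\frac{m{\left(K,41 \right)}}{j{\left(\frac{32}{f{\left(9,-6 \right)}},29 \right)}} = - \frac{43}{17 + 29 + \frac{32}{\frac{3}{4} - 6}} = - \frac{43}{17 + 29 + \frac{32}{- \frac{21}{4}}} = - \frac{43}{17 + 29 + 32 \left(- \frac{4}{21}\right)} = - \frac{43}{17 + 29 - \frac{128}{21}} = - \frac{43}{\frac{838}{21}} = \left(-43\right) \frac{21}{838} = - \frac{903}{838}$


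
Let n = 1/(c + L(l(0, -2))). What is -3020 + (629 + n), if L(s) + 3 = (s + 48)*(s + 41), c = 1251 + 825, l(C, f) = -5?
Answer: -8657810/3621 ≈ -2391.0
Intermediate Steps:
c = 2076
L(s) = -3 + (41 + s)*(48 + s) (L(s) = -3 + (s + 48)*(s + 41) = -3 + (48 + s)*(41 + s) = -3 + (41 + s)*(48 + s))
n = 1/3621 (n = 1/(2076 + (1965 + (-5)² + 89*(-5))) = 1/(2076 + (1965 + 25 - 445)) = 1/(2076 + 1545) = 1/3621 ≈ 0.00027617)
-3020 + (629 + n) = -3020 + (629 + 1/3621) = -3020 + 2277610/3621 = -8657810/3621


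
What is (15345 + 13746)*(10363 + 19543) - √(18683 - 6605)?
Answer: 869995446 - 3*√1342 ≈ 8.7000e+8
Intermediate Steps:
(15345 + 13746)*(10363 + 19543) - √(18683 - 6605) = 29091*29906 - √12078 = 869995446 - 3*√1342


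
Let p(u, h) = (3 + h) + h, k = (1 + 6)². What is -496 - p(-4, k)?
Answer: -597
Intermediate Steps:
k = 49 (k = 7² = 49)
p(u, h) = 3 + 2*h
-496 - p(-4, k) = -496 - (3 + 2*49) = -496 - (3 + 98) = -496 - 1*101 = -496 - 101 = -597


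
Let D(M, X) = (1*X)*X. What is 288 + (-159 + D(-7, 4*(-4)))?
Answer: 385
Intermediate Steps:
D(M, X) = X² (D(M, X) = X*X = X²)
288 + (-159 + D(-7, 4*(-4))) = 288 + (-159 + (4*(-4))²) = 288 + (-159 + (-16)²) = 288 + (-159 + 256) = 288 + 97 = 385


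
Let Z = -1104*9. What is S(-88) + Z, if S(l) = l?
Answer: -10024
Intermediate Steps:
Z = -9936
S(-88) + Z = -88 - 9936 = -10024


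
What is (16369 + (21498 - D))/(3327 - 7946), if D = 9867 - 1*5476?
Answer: -33476/4619 ≈ -7.2475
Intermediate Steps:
D = 4391 (D = 9867 - 5476 = 4391)
(16369 + (21498 - D))/(3327 - 7946) = (16369 + (21498 - 1*4391))/(3327 - 7946) = (16369 + (21498 - 4391))/(-4619) = (16369 + 17107)*(-1/4619) = 33476*(-1/4619) = -33476/4619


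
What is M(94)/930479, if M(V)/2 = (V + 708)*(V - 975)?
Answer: -1413124/930479 ≈ -1.5187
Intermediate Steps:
M(V) = 2*(-975 + V)*(708 + V) (M(V) = 2*((V + 708)*(V - 975)) = 2*((708 + V)*(-975 + V)) = 2*((-975 + V)*(708 + V)) = 2*(-975 + V)*(708 + V))
M(94)/930479 = (-1380600 - 534*94 + 2*94²)/930479 = (-1380600 - 50196 + 2*8836)*(1/930479) = (-1380600 - 50196 + 17672)*(1/930479) = -1413124*1/930479 = -1413124/930479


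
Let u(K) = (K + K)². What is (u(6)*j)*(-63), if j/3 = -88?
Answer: 2395008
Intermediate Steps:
j = -264 (j = 3*(-88) = -264)
u(K) = 4*K² (u(K) = (2*K)² = 4*K²)
(u(6)*j)*(-63) = ((4*6²)*(-264))*(-63) = ((4*36)*(-264))*(-63) = (144*(-264))*(-63) = -38016*(-63) = 2395008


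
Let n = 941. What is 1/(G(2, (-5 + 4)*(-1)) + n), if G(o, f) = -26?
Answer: 1/915 ≈ 0.0010929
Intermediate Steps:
1/(G(2, (-5 + 4)*(-1)) + n) = 1/(-26 + 941) = 1/915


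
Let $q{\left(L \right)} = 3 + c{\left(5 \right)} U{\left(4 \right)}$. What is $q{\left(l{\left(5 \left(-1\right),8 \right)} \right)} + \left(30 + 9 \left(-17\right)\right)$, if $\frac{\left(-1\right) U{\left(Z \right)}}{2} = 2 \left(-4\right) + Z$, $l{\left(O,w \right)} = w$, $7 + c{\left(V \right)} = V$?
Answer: $-136$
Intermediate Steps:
$c{\left(V \right)} = -7 + V$
$U{\left(Z \right)} = 16 - 2 Z$ ($U{\left(Z \right)} = - 2 \left(2 \left(-4\right) + Z\right) = - 2 \left(-8 + Z\right) = 16 - 2 Z$)
$q{\left(L \right)} = -13$ ($q{\left(L \right)} = 3 + \left(-7 + 5\right) \left(16 - 8\right) = 3 - 2 \left(16 - 8\right) = 3 - 16 = -13$)
$q{\left(l{\left(5 \left(-1\right),8 \right)} \right)} + \left(30 + 9 \left(-17\right)\right) = -13 + \left(30 + 9 \left(-17\right)\right) = -13 + \left(30 - 153\right) = -13 - 123 = -136$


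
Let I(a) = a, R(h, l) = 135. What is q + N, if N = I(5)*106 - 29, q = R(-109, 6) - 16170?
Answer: -15534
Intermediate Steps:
q = -16035 (q = 135 - 16170 = -16035)
N = 501 (N = 5*106 - 29 = 530 - 29 = 501)
q + N = -16035 + 501 = -15534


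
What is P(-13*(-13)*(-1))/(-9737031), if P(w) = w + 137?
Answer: 32/9737031 ≈ 3.2864e-6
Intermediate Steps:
P(w) = 137 + w
P(-13*(-13)*(-1))/(-9737031) = (137 - 13*(-13)*(-1))/(-9737031) = (137 + 169*(-1))*(-1/9737031) = (137 - 169)*(-1/9737031) = -32*(-1/9737031) = 32/9737031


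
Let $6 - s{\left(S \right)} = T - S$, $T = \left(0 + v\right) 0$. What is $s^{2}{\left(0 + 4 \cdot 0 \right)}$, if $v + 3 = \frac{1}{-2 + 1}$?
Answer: $36$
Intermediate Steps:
$v = -4$ ($v = -3 + \frac{1}{-2 + 1} = -3 + \frac{1}{-1} = -3 - 1 = -4$)
$T = 0$ ($T = \left(0 - 4\right) 0 = \left(-4\right) 0 = 0$)
$s{\left(S \right)} = 6 + S$ ($s{\left(S \right)} = 6 - \left(0 - S\right) = 6 - - S = 6 + S$)
$s^{2}{\left(0 + 4 \cdot 0 \right)} = \left(6 + \left(0 + 4 \cdot 0\right)\right)^{2} = \left(6 + \left(0 + 0\right)\right)^{2} = \left(6 + 0\right)^{2} = 6^{2} = 36$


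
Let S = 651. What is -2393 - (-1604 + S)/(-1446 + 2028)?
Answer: -1391773/582 ≈ -2391.4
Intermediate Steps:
-2393 - (-1604 + S)/(-1446 + 2028) = -2393 - (-1604 + 651)/(-1446 + 2028) = -2393 - (-953)/582 = -2393 - 1*(-953/582) = -2393 + 953/582 = -1391773/582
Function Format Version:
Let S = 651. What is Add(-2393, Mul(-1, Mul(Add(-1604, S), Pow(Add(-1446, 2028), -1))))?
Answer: Rational(-1391773, 582) ≈ -2391.4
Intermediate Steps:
Add(-2393, Mul(-1, Mul(Add(-1604, S), Pow(Add(-1446, 2028), -1)))) = Add(-2393, Mul(-1, Mul(Add(-1604, 651), Pow(Add(-1446, 2028), -1)))) = Add(-2393, Mul(-1, Mul(-953, Pow(582, -1)))) = Add(-2393, Mul(-1, Mul(-953, Rational(1, 582)))) = Add(-2393, Mul(-1, Rational(-953, 582))) = Add(-2393, Rational(953, 582)) = Rational(-1391773, 582)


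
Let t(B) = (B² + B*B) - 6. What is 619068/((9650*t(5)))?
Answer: 154767/106150 ≈ 1.4580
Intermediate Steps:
t(B) = -6 + 2*B² (t(B) = (B² + B²) - 6 = 2*B² - 6 = -6 + 2*B²)
619068/((9650*t(5))) = 619068/((9650*(-6 + 2*5²))) = 619068/((9650*(-6 + 2*25))) = 619068/((9650*(-6 + 50))) = 619068/((9650*44)) = 619068/424600 = 619068*(1/424600) = 154767/106150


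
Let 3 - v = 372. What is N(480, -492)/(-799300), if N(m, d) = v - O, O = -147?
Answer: 111/399650 ≈ 0.00027774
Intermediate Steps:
v = -369 (v = 3 - 1*372 = 3 - 372 = -369)
N(m, d) = -222 (N(m, d) = -369 - 1*(-147) = -369 + 147 = -222)
N(480, -492)/(-799300) = -222/(-799300) = -222*(-1/799300) = 111/399650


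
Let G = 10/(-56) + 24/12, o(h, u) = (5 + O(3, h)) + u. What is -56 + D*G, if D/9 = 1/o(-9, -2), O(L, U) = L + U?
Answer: -1721/28 ≈ -61.464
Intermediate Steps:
o(h, u) = 8 + h + u (o(h, u) = (5 + (3 + h)) + u = (8 + h) + u = 8 + h + u)
G = 51/28 (G = 10*(-1/56) + 24*(1/12) = -5/28 + 2 = 51/28 ≈ 1.8214)
D = -3 (D = 9*(1/(8 - 9 - 2)) = 9*(1/(-3)) = 9*(1*(-⅓)) = 9*(-⅓) = -3)
-56 + D*G = -56 - 3*51/28 = -56 - 153/28 = -1721/28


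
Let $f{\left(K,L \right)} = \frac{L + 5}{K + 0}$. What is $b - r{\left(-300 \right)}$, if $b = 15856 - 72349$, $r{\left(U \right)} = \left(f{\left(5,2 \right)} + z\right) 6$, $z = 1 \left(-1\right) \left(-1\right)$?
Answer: $- \frac{282537}{5} \approx -56507.0$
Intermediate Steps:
$f{\left(K,L \right)} = \frac{5 + L}{K}$
$z = 1$ ($z = \left(-1\right) \left(-1\right) = 1$)
$r{\left(U \right)} = \frac{72}{5}$ ($r{\left(U \right)} = \left(\frac{5 + 2}{5} + 1\right) 6 = \left(\frac{1}{5} \cdot 7 + 1\right) 6 = \left(\frac{7}{5} + 1\right) 6 = \frac{12}{5} \cdot 6 = \frac{72}{5}$)
$b = -56493$ ($b = 15856 - 72349 = -56493$)
$b - r{\left(-300 \right)} = -56493 - \frac{72}{5} = - \frac{282537}{5}$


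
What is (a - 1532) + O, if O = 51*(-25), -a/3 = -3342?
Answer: 7219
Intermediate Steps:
a = 10026 (a = -3*(-3342) = 10026)
O = -1275
(a - 1532) + O = (10026 - 1532) - 1275 = 8494 - 1275 = 7219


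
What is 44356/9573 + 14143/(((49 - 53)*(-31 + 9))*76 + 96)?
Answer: 436302043/64943232 ≈ 6.7182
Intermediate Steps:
44356/9573 + 14143/(((49 - 53)*(-31 + 9))*76 + 96) = 44356*(1/9573) + 14143/(-4*(-22)*76 + 96) = 44356/9573 + 14143/(88*76 + 96) = 44356/9573 + 14143/(6688 + 96) = 44356/9573 + 14143/6784 = 436302043/64943232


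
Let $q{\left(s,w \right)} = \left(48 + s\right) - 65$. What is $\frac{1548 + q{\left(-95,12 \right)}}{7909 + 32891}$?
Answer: $\frac{359}{10200} \approx 0.035196$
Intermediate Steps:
$q{\left(s,w \right)} = -17 + s$
$\frac{1548 + q{\left(-95,12 \right)}}{7909 + 32891} = \frac{1548 - 112}{7909 + 32891} = \frac{1548 - 112}{40800} = 1436 \cdot \frac{1}{40800} = \frac{359}{10200}$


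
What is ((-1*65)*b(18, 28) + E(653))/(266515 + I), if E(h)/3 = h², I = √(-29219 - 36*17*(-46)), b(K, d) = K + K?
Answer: 113436512935/23676748764 - 425629*I*√1067/23676748764 ≈ 4.7911 - 0.00058721*I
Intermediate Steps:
b(K, d) = 2*K
I = I*√1067 (I = √(-29219 - 612*(-46)) = √(-29219 + 28152) = √(-1067) = I*√1067 ≈ 32.665*I)
E(h) = 3*h²
((-1*65)*b(18, 28) + E(653))/(266515 + I) = ((-1*65)*(2*18) + 3*653²)/(266515 + I*√1067) = (-65*36 + 3*426409)/(266515 + I*√1067) = (-2340 + 1279227)/(266515 + I*√1067) = 1276887/(266515 + I*√1067)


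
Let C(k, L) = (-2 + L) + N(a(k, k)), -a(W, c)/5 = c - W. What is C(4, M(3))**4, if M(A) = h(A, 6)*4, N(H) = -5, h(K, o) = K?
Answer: 625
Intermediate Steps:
a(W, c) = -5*c + 5*W (a(W, c) = -5*(c - W) = -5*c + 5*W)
M(A) = 4*A (M(A) = A*4 = 4*A)
C(k, L) = -7 + L (C(k, L) = (-2 + L) - 5 = -7 + L)
C(4, M(3))**4 = (-7 + 4*3)**4 = (-7 + 12)**4 = 5**4 = 625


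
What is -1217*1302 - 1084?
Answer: -1585618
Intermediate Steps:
-1217*1302 - 1084 = -1584534 - 1084 = -1585618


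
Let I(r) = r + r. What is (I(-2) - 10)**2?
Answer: 196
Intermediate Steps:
I(r) = 2*r
(I(-2) - 10)**2 = (2*(-2) - 10)**2 = (-4 - 10)**2 = (-14)**2 = 196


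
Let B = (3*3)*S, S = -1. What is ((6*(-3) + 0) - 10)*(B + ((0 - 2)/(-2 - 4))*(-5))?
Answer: 896/3 ≈ 298.67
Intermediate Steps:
B = -9 (B = (3*3)*(-1) = 9*(-1) = -9)
((6*(-3) + 0) - 10)*(B + ((0 - 2)/(-2 - 4))*(-5)) = ((6*(-3) + 0) - 10)*(-9 + ((0 - 2)/(-2 - 4))*(-5)) = ((-18 + 0) - 10)*(-9 - 2/(-6)*(-5)) = (-18 - 10)*(-9 - 2*(-1/6)*(-5)) = -28*(-9 + (1/3)*(-5)) = -28*(-9 - 5/3) = -28*(-32/3) = 896/3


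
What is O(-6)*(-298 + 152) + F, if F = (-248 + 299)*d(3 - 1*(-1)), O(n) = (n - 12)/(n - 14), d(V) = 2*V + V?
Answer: 2403/5 ≈ 480.60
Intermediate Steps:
d(V) = 3*V
O(n) = (-12 + n)/(-14 + n)
F = 612 (F = (-248 + 299)*(3*(3 - 1*(-1))) = 51*(3*(3 + 1)) = 51*(3*4) = 51*12 = 612)
O(-6)*(-298 + 152) + F = ((-12 - 6)/(-14 - 6))*(-298 + 152) + 612 = (-18/(-20))*(-146) + 612 = -1/20*(-18)*(-146) + 612 = (9/10)*(-146) + 612 = -657/5 + 612 = 2403/5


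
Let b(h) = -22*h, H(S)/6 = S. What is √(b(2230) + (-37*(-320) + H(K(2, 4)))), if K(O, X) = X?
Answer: 2*I*√9299 ≈ 192.86*I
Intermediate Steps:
H(S) = 6*S
√(b(2230) + (-37*(-320) + H(K(2, 4)))) = √(-22*2230 + (-37*(-320) + 6*4)) = √(-49060 + (11840 + 24)) = √(-49060 + 11864) = √(-37196) = 2*I*√9299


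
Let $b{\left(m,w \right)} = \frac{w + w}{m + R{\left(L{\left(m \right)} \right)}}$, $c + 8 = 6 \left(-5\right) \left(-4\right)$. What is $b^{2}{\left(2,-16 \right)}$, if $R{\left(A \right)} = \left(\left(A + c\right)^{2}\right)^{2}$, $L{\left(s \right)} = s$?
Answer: $\frac{256}{7131466224064081} \approx 3.5897 \cdot 10^{-14}$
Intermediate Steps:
$c = 112$ ($c = -8 + 6 \left(-5\right) \left(-4\right) = -8 - -120 = -8 + 120 = 112$)
$R{\left(A \right)} = \left(112 + A\right)^{4}$ ($R{\left(A \right)} = \left(\left(A + 112\right)^{2}\right)^{2} = \left(\left(112 + A\right)^{2}\right)^{2} = \left(112 + A\right)^{4}$)
$b{\left(m,w \right)} = \frac{2 w}{m + \left(112 + m\right)^{4}}$ ($b{\left(m,w \right)} = \frac{w + w}{m + \left(112 + m\right)^{4}} = \frac{2 w}{m + \left(112 + m\right)^{4}}$)
$b^{2}{\left(2,-16 \right)} = \left(2 \left(-16\right) \frac{1}{2 + \left(112 + 2\right)^{4}}\right)^{2} = \left(2 \left(-16\right) \frac{1}{2 + 114^{4}}\right)^{2} = \left(2 \left(-16\right) \frac{1}{2 + 168896016}\right)^{2} = \left(2 \left(-16\right) \frac{1}{168896018}\right)^{2} = \left(- \frac{16}{84448009}\right)^{2} = \frac{256}{7131466224064081}$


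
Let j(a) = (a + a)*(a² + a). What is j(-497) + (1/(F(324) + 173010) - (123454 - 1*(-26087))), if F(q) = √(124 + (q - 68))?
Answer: -733891437739247567/2993245972 - √95/14966229860 ≈ -2.4518e+8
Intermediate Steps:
F(q) = √(56 + q) (F(q) = √(124 + (-68 + q)) = √(56 + q))
j(a) = 2*a*(a + a²) (j(a) = (2*a)*(a + a²) = 2*a*(a + a²))
j(-497) + (1/(F(324) + 173010) - (123454 - 1*(-26087))) = 2*(-497)²*(1 - 497) + (1/(√(56 + 324) + 173010) - (123454 - 1*(-26087))) = 2*247009*(-496) + (1/(√380 + 173010) - (123454 + 26087)) = -245032928 + (1/(2*√95 + 173010) - 1*149541) = -245032928 + (1/(173010 + 2*√95) - 149541) = -245032928 + (-149541 + 1/(173010 + 2*√95)) = -245182469 + 1/(173010 + 2*√95)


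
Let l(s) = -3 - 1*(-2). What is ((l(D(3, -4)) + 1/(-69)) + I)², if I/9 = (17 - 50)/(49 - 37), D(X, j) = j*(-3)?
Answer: 50566321/76176 ≈ 663.81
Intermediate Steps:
D(X, j) = -3*j
I = -99/4 (I = 9*((17 - 50)/(49 - 37)) = 9*(-33/12) = 9*(-33*1/12) = 9*(-11/4) = -99/4 ≈ -24.750)
l(s) = -1 (l(s) = -3 + 2 = -1)
((l(D(3, -4)) + 1/(-69)) + I)² = ((-1 + 1/(-69)) - 99/4)² = ((-1 - 1/69) - 99/4)² = (-70/69 - 99/4)² = (-7111/276)² = 50566321/76176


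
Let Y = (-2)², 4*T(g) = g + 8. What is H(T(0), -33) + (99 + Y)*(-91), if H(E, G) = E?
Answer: -9371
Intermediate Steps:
T(g) = 2 + g/4 (T(g) = (g + 8)/4 = (8 + g)/4 = 2 + g/4)
Y = 4
H(T(0), -33) + (99 + Y)*(-91) = (2 + (¼)*0) + (99 + 4)*(-91) = (2 + 0) + 103*(-91) = 2 - 9373 = -9371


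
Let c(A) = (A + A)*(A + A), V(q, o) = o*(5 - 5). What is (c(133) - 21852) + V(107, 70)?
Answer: 48904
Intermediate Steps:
V(q, o) = 0 (V(q, o) = o*0 = 0)
c(A) = 4*A**2 (c(A) = (2*A)*(2*A) = 4*A**2)
(c(133) - 21852) + V(107, 70) = (4*133**2 - 21852) + 0 = (4*17689 - 21852) + 0 = (70756 - 21852) + 0 = 48904 + 0 = 48904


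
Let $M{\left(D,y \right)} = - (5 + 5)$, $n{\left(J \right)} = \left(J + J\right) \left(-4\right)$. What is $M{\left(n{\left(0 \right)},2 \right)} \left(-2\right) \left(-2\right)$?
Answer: $-40$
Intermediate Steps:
$n{\left(J \right)} = - 8 J$ ($n{\left(J \right)} = 2 J \left(-4\right) = - 8 J$)
$M{\left(D,y \right)} = -10$ ($M{\left(D,y \right)} = \left(-1\right) 10 = -10$)
$M{\left(n{\left(0 \right)},2 \right)} \left(-2\right) \left(-2\right) = \left(-10\right) \left(-2\right) \left(-2\right) = 20 \left(-2\right) = -40$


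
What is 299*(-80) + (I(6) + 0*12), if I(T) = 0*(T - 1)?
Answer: -23920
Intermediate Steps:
I(T) = 0 (I(T) = 0*(-1 + T) = 0)
299*(-80) + (I(6) + 0*12) = 299*(-80) + (0 + 0*12) = -23920 + (0 + 0) = -23920 + 0 = -23920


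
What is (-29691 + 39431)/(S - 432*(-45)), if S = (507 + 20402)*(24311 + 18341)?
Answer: 2435/222957527 ≈ 1.0921e-5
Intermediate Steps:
S = 891810668 (S = 20909*42652 = 891810668)
(-29691 + 39431)/(S - 432*(-45)) = (-29691 + 39431)/(891810668 - 432*(-45)) = 9740/(891810668 + 19440) = 9740/891830108 = 9740*(1/891830108) = 2435/222957527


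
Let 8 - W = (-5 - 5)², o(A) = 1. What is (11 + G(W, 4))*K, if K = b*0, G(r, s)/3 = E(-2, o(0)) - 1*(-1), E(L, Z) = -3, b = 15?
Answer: 0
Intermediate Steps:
W = -92 (W = 8 - (-5 - 5)² = 8 - 1*(-10)² = 8 - 1*100 = 8 - 100 = -92)
G(r, s) = -6 (G(r, s) = 3*(-3 - 1*(-1)) = 3*(-3 + 1) = 3*(-2) = -6)
K = 0 (K = 15*0 = 0)
(11 + G(W, 4))*K = (11 - 6)*0 = 5*0 = 0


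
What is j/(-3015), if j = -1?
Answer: 1/3015 ≈ 0.00033167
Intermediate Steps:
j/(-3015) = -1/(-3015) = -1/3015*(-1) = 1/3015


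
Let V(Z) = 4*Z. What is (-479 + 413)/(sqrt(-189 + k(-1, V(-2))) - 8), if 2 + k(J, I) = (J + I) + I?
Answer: 33/17 + 33*I*sqrt(13)/34 ≈ 1.9412 + 3.4995*I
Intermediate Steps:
k(J, I) = -2 + J + 2*I (k(J, I) = -2 + ((J + I) + I) = -2 + ((I + J) + I) = -2 + (J + 2*I) = -2 + J + 2*I)
(-479 + 413)/(sqrt(-189 + k(-1, V(-2))) - 8) = (-479 + 413)/(sqrt(-189 + (-2 - 1 + 2*(4*(-2)))) - 8) = -66/(sqrt(-189 + (-2 - 1 + 2*(-8))) - 8) = -66/(sqrt(-189 + (-2 - 1 - 16)) - 8) = -66/(sqrt(-189 - 19) - 8) = -66/(sqrt(-208) - 8) = -66/(4*I*sqrt(13) - 8) = -66/(-8 + 4*I*sqrt(13))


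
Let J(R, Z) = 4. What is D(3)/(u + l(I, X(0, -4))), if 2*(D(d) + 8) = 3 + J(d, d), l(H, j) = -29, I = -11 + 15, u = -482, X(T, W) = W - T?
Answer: 9/1022 ≈ 0.0088063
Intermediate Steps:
I = 4
D(d) = -9/2 (D(d) = -8 + (3 + 4)/2 = -8 + (½)*7 = -8 + 7/2 = -9/2)
D(3)/(u + l(I, X(0, -4))) = -9/(2*(-482 - 29)) = -9/2/(-511) = -9/2*(-1/511) = 9/1022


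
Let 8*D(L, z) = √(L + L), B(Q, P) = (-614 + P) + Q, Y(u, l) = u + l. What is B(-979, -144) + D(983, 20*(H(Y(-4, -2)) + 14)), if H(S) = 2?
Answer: -1737 + √1966/8 ≈ -1731.5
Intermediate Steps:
Y(u, l) = l + u
B(Q, P) = -614 + P + Q
D(L, z) = √2*√L/8 (D(L, z) = √(L + L)/8 = √(2*L)/8 = (√2*√L)/8 = √2*√L/8)
B(-979, -144) + D(983, 20*(H(Y(-4, -2)) + 14)) = (-614 - 144 - 979) + √2*√983/8 = -1737 + √1966/8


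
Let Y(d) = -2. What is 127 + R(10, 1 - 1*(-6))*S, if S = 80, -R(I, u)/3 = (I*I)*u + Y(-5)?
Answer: -167393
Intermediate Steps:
R(I, u) = 6 - 3*u*I² (R(I, u) = -3*((I*I)*u - 2) = -3*(I²*u - 2) = -3*(u*I² - 2) = -3*(-2 + u*I²) = 6 - 3*u*I²)
127 + R(10, 1 - 1*(-6))*S = 127 + (6 - 3*(1 - 1*(-6))*10²)*80 = 127 + (6 - 3*(1 + 6)*100)*80 = 127 + (6 - 3*7*100)*80 = 127 + (6 - 2100)*80 = 127 - 2094*80 = 127 - 167520 = -167393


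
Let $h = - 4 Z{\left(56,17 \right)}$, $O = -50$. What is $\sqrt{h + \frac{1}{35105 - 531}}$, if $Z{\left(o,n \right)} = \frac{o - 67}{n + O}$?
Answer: $\frac{i \sqrt{14344026546}}{103722} \approx 1.1547 i$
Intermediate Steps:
$Z{\left(o,n \right)} = \frac{-67 + o}{-50 + n}$ ($Z{\left(o,n \right)} = \frac{o - 67}{n - 50} = \frac{-67 + o}{-50 + n}$)
$h = - \frac{4}{3}$ ($h = - 4 \frac{-67 + 56}{-50 + 17} = - 4 \frac{1}{-33} \left(-11\right) = - 4 \left(\left(- \frac{1}{33}\right) \left(-11\right)\right) = \left(-4\right) \frac{1}{3} = - \frac{4}{3} \approx -1.3333$)
$\sqrt{h + \frac{1}{35105 - 531}} = \sqrt{- \frac{4}{3} + \frac{1}{35105 - 531}} = \sqrt{- \frac{4}{3} + \frac{1}{34574}} = \sqrt{- \frac{138293}{103722}} = \frac{i \sqrt{14344026546}}{103722}$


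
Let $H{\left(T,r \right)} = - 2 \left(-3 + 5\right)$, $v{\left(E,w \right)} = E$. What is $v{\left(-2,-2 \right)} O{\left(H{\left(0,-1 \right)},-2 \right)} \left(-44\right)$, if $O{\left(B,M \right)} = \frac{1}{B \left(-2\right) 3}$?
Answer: $\frac{11}{3} \approx 3.6667$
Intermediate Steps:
$H{\left(T,r \right)} = -4$ ($H{\left(T,r \right)} = \left(-2\right) 2 = -4$)
$O{\left(B,M \right)} = - \frac{1}{6 B}$ ($O{\left(B,M \right)} = \frac{1}{- 2 B 3} = \frac{1}{\left(-6\right) B} = - \frac{1}{6 B}$)
$v{\left(-2,-2 \right)} O{\left(H{\left(0,-1 \right)},-2 \right)} \left(-44\right) = - 2 \left(- \frac{1}{6 \left(-4\right)}\right) \left(-44\right) = - 2 \left(\left(- \frac{1}{6}\right) \left(- \frac{1}{4}\right)\right) \left(-44\right) = \left(-2\right) \frac{1}{24} \left(-44\right) = \left(- \frac{1}{12}\right) \left(-44\right) = \frac{11}{3}$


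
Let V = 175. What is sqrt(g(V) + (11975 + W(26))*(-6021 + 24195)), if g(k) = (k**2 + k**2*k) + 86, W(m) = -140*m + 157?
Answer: sqrt(159723694) ≈ 12638.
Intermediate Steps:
W(m) = 157 - 140*m
g(k) = 86 + k**2 + k**3 (g(k) = (k**2 + k**3) + 86 = 86 + k**2 + k**3)
sqrt(g(V) + (11975 + W(26))*(-6021 + 24195)) = sqrt((86 + 175**2 + 175**3) + (11975 + (157 - 140*26))*(-6021 + 24195)) = sqrt((86 + 30625 + 5359375) + (11975 + (157 - 3640))*18174) = sqrt(5390086 + (11975 - 3483)*18174) = sqrt(5390086 + 8492*18174) = sqrt(5390086 + 154333608) = sqrt(159723694)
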